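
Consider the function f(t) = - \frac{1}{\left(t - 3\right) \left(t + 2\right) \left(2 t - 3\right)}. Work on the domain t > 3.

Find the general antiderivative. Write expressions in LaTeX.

F(t) = \frac{- 7 \log{\left(t - 3 \right)} + 10 \log{\left(t - \frac{3}{2} \right)} - 3 \log{\left(t + 2 \right)}}{105} + C

The denominator factors as \left(t - 3\right) \left(t + 2\right) \left(2 t - 3\right); partial fractions split f into directly integrable pieces: \frac{4}{21 \left(2 t - 3\right)} - \frac{1}{35 \left(t + 2\right)} - \frac{1}{15 \left(t - 3\right)}.
Check: d/dt[\frac{- 7 \log{\left(t - 3 \right)} + 10 \log{\left(t - \frac{3}{2} \right)} - 3 \log{\left(t + 2 \right)}}{105}] = - \frac{1}{2 t^{3} - 5 t^{2} - 9 t + 18}, which equals f(t).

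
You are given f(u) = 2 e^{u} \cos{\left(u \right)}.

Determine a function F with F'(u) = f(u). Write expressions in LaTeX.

Differentiate the proposed F(u) back; it has to land on f(u) exactly.
Check: d/du[e^{u} \sin{\left(u \right)} + e^{u} \cos{\left(u \right)}] = 2 e^{u} \cos{\left(u \right)} = f(u).

An antiderivative is F(u) = e^{u} \sin{\left(u \right)} + e^{u} \cos{\left(u \right)}.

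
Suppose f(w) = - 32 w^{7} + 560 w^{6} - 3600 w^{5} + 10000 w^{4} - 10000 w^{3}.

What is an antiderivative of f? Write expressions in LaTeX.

f matches the chain-rule pattern g'(h)*h' with inner function h(w) = w^{2} - 5 w; substituting u = h(w) collapses the integral.
Check: d/dw[- 4 w^{4} \left(w - 5\right)^{4}] = - 32 w^{7} + 560 w^{6} - 3600 w^{5} + 10000 w^{4} - 10000 w^{3} = f(w).

An antiderivative is F(w) = - 4 w^{4} \left(w - 5\right)^{4}.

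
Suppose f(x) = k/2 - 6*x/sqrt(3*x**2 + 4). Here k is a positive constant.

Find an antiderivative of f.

An antiderivative is F(x) = (k*x - 4*sqrt(3*x**2 + 4))/2.

Whatever form F(x) takes, F'(x) = f(x) is non-negotiable.
Check: d/dx[(k*x - 4*sqrt(3*x**2 + 4))/2] = (k*sqrt(3*x**2 + 4) - 12*x)/(2*sqrt(3*x**2 + 4)), which equals f(x).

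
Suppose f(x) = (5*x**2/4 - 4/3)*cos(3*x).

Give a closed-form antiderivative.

A candidate is checked by its d/dx: the result must match f(x).
Check: d/dx[(45*x**2*sin(3*x) + 30*x*cos(3*x) - 58*sin(3*x))/108] = 5*x**2*cos(3*x)/4 - 4*cos(3*x)/3, which equals f(x).

An antiderivative is F(x) = (45*x**2*sin(3*x) + 30*x*cos(3*x) - 58*sin(3*x))/108.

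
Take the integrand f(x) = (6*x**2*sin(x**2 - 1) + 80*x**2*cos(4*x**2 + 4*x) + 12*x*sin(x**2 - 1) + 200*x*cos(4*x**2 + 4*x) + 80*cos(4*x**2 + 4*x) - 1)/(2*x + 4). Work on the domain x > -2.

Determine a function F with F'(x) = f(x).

An antiderivative is F(x) = -log(x/2 + 1)/2 + 5*sin(4*x**2 + 4*x) - 3*cos(x**2 - 1)/2.

A candidate is checked by its d/dx: the result must match f(x).
Check: d/dx[-log(x/2 + 1)/2 + 5*sin(4*x**2 + 4*x) - 3*cos(x**2 - 1)/2] = (6*x**2*sin(x**2 - 1) + 80*x**2*cos(4*x**2 + 4*x) + 12*x*sin(x**2 - 1) + 200*x*cos(4*x**2 + 4*x) + 80*cos(4*x**2 + 4*x) - 1)/(2*x + 4) = f(x).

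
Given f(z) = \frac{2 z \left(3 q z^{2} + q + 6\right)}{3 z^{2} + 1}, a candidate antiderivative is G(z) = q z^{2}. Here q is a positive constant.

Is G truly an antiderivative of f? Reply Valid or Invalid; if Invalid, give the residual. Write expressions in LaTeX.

Invalid: d/dz[G] - f = - \frac{12 z}{3 z^{2} + 1}, which is not 0.

d/dz[G] = 2 q z
d/dz[G] - f(z) = - \frac{12 z}{3 z^{2} + 1} != 0.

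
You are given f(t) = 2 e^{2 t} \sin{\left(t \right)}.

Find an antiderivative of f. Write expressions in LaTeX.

An antiderivative is F(t) = - \frac{2 \left(- 2 \sin{\left(t \right)} + \cos{\left(t \right)}\right) e^{2 t}}{5}.

For F(t) to be correct the identity F'(t) - f(t) = 0 must hold.
Check: d/dt[- \frac{2 \left(- 2 \sin{\left(t \right)} + \cos{\left(t \right)}\right) e^{2 t}}{5}] = 2 e^{2 t} \sin{\left(t \right)} = f(t).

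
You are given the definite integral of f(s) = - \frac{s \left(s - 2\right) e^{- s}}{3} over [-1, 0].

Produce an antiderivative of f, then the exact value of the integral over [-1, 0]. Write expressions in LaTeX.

f has the shape u'v + uv' for u = \frac{s^{2}}{3} and v = e^{- s} — it is the derivative of the product u*v.
F(s) = \frac{s^{2} e^{- s}}{3} is an antiderivative of f.
Check: d/ds[\frac{s^{2} e^{- s}}{3}] = \frac{\left(- s^{2} + 2 s\right) e^{- s}}{3}, which equals f(s).
F(0) = 0; F(-1) = \frac{e}{3}.
Integral = F(0) - F(-1) = - \frac{e}{3}.

Antiderivative: F(s) = \frac{s^{2} e^{- s}}{3}; value = - \frac{e}{3}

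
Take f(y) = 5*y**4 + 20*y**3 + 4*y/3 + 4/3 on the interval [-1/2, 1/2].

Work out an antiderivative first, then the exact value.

Integrate term by term and add the pieces.
F(y) = y**5 + 5*y**4 + 2*y**2/3 + 4*y/3 is an antiderivative of f.
Check: d/dy[y**5 + 5*y**4 + 2*y**2/3 + 4*y/3] = 5*y**4 + 20*y**3 + 4*y/3 + 4/3 = f(y).
F(1/2) = 113/96; F(-1/2) = -7/32.
Integral = F(1/2) - F(-1/2) = 67/48.

Antiderivative: F(y) = y**5 + 5*y**4 + 2*y**2/3 + 4*y/3; value = 67/48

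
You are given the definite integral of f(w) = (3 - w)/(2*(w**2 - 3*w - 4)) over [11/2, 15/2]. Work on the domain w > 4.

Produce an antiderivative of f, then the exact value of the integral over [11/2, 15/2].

Antiderivative: F(w) = -log(w - 4)/10 - 2*log(w + 1)/5; value = -2*log(17/2)/5 - log(7/2)/10 + log(3/2)/10 + 2*log(13/2)/5

Factor the denominator (2*(w - 4)*(w + 1)) and decompose: f = -2/(5*(w + 1)) - 1/(10*(w - 4)); each piece integrates to a log, atan, or power term.
F(w) = -log(w - 4)/10 - 2*log(w + 1)/5 is an antiderivative of f.
Check: d/dw[-log(w - 4)/10 - 2*log(w + 1)/5] = (3 - w)/(2*w**2 - 6*w - 8), which equals f(w).
F(15/2) = -2*log(17/2)/5 - log(7/2)/10; F(11/2) = -2*log(13/2)/5 - log(3/2)/10.
Integral = F(15/2) - F(11/2) = -2*log(17/2)/5 - log(7/2)/10 + log(3/2)/10 + 2*log(13/2)/5.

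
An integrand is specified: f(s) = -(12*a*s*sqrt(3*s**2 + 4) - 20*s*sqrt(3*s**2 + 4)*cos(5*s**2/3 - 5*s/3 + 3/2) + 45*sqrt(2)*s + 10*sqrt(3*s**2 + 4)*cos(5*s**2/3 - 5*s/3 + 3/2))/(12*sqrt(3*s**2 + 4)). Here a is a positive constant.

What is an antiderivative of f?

An antiderivative is F(s) = -a*s**2/2 - 5*sqrt(3*s**2/2 + 2)/2 + sin(5*s**2/3 - 5*s/3 + 3/2)/2.

An antiderivative F(s) passes only if d/ds[F] lands on f(s) exactly.
Check: d/ds[-a*s**2/2 - 5*sqrt(3*s**2/2 + 2)/2 + sin(5*s**2/3 - 5*s/3 + 3/2)/2] = (-12*a*s*sqrt(3*s**2 + 4) + 20*s*sqrt(3*s**2 + 4)*cos(5*s**2/3 - 5*s/3 + 3/2) - 45*sqrt(2)*s - 10*sqrt(3*s**2 + 4)*cos(5*s**2/3 - 5*s/3 + 3/2))/(12*sqrt(3*s**2 + 4)), which equals f(s).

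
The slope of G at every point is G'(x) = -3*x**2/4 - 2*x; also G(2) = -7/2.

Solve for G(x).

Integrate term by term and add the pieces.
A general antiderivative is -x**3/4 - x**2 + 2 + C.
The condition gives C = -7/2 - (-4) = 1/2.
So G(x) = (-x**3 - 4*x**2 + 10)/4.
Check: d/dx[(-x**3 - 4*x**2 + 10)/4] = -3*x**2/4 - 2*x = G'(x).

G(x) = (-x**3 - 4*x**2 + 10)/4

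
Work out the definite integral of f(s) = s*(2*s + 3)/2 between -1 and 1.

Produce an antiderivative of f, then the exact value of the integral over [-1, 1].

Antiderivative: F(s) = s**3/3 + 3*s**2/4; value = 2/3

An antiderivative F(s) passes only if d/ds[F] lands on f(s) exactly.
F(s) = s**3/3 + 3*s**2/4 is an antiderivative of f.
Check: d/ds[s**3/3 + 3*s**2/4] = s**2 + 3*s/2, which equals f(s).
F(1) = 13/12; F(-1) = 5/12.
Integral = F(1) - F(-1) = 2/3.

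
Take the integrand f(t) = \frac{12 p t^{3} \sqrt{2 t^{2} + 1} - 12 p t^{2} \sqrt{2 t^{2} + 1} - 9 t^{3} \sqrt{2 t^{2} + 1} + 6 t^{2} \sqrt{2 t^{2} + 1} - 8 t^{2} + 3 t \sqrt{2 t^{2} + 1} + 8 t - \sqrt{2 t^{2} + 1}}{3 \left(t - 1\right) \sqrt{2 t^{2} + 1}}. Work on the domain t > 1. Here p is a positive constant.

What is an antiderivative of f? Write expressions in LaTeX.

Whatever form F(t) takes, F'(t) = f(t) is non-negotiable.
Check: d/dt[\frac{8 p t^{3} - 6 t^{3} - 3 t^{2} - 8 \sqrt{2 t^{2} + 1} - 2 \log{\left(\frac{t}{2} - \frac{1}{2} \right)} + 9}{6}] = \frac{12 p t^{3} \sqrt{2 t^{2} + 1} - 12 p t^{2} \sqrt{2 t^{2} + 1} - 9 t^{3} \sqrt{2 t^{2} + 1} + 6 t^{2} \sqrt{2 t^{2} + 1} - 8 t^{2} + 3 t \sqrt{2 t^{2} + 1} + 8 t - \sqrt{2 t^{2} + 1}}{3 t \sqrt{2 t^{2} + 1} - 3 \sqrt{2 t^{2} + 1}}, which equals f(t).

An antiderivative is F(t) = \frac{8 p t^{3} - 6 t^{3} - 3 t^{2} - 8 \sqrt{2 t^{2} + 1} - 2 \log{\left(\frac{t}{2} - \frac{1}{2} \right)} + 9}{6}.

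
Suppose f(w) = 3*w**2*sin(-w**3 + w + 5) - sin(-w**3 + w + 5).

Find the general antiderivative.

F(w) = cos(-w**3 + w + 5) + C

f matches the chain-rule pattern g'(h)*h' with inner function h(w) = -w**3 + w + 5; substituting u = h(w) collapses the integral.
Check: d/dw[cos(-w**3 + w + 5)] = 3*w**2*sin(-w**3 + w + 5) - sin(-w**3 + w + 5) = f(w).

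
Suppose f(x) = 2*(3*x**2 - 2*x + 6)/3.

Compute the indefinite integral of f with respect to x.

For F(x) to be correct the identity F'(x) - f(x) = 0 must hold.
Check: d/dx[2*x*(x**2 - x + 6)/3] = 2*x**2 - 4*x/3 + 4, which equals f(x).

F(x) = 2*x*(x**2 - x + 6)/3 + C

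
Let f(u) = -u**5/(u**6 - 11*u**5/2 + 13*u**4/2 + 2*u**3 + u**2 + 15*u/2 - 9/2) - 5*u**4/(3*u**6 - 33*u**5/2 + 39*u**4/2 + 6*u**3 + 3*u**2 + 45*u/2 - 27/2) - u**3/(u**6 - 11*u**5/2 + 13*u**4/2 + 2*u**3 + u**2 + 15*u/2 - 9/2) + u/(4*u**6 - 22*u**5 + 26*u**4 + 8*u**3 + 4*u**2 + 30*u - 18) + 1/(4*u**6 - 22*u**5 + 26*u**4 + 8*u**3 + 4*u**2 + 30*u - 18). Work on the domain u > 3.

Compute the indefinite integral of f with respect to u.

F(u) = (-19215*u*log(u - 3) + 176*u*log(u - 1/2) - 125*u*log(u + 1) + 582*u*log(u**2 + 1) + 1152*u*atan(u) + 57645*log(u - 3) - 528*log(u - 1/2) + 375*log(u + 1) - 1746*log(u**2 + 1) - 3456*atan(u) + 72720)/(18000*u - 54000) + C

Factor the denominator (6*(u - 3)**2*(u + 1)*(2*u - 1)*(u**2 + 1)) and decompose: f = (97*u + 96)/(1500*(u**2 + 1)) + 22/(1125*(2*u - 1)) - 1/(144*(u + 1)) - 427/(400*(u - 3)) - 101/(25*(u - 3)**2); each piece integrates to a log, atan, or power term.
Check: d/du[(-19215*u*log(u - 3) + 176*u*log(u - 1/2) - 125*u*log(u + 1) + 582*u*log(u**2 + 1) + 1152*u*atan(u) + 57645*log(u - 3) - 528*log(u - 1/2) + 375*log(u + 1) - 1746*log(u**2 + 1) - 3456*atan(u) + 72720)/(18000*u - 54000)] = (-12*u**5 - 20*u**4 - 12*u**3 + 3*u + 3)/(12*u**6 - 66*u**5 + 78*u**4 + 24*u**3 + 12*u**2 + 90*u - 54), which equals f(u).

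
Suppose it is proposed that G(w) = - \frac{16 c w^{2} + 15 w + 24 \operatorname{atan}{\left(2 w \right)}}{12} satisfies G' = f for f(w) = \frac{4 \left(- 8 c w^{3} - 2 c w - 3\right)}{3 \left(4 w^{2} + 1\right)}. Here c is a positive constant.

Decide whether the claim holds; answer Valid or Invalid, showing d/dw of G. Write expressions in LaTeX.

d/dw[G] = \frac{- 128 c w^{3} - 32 c w - 60 w^{2} - 63}{48 w^{2} + 12}
d/dw[G] - f(w) = - \frac{5}{4} != 0.

Invalid: d/dw[G] - f = - \frac{5}{4}, which is not 0.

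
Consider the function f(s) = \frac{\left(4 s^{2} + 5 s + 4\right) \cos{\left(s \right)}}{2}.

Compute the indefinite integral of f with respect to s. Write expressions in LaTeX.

F(s) = 2 s^{2} \sin{\left(s \right)} + \frac{5 s \sin{\left(s \right)}}{2} + 4 s \cos{\left(s \right)} - 2 \sin{\left(s \right)} + \frac{5 \cos{\left(s \right)}}{2} + C

A first test for any F(s): its s-derivative must equal f(s) identically.
Check: d/ds[2 s^{2} \sin{\left(s \right)} + \frac{5 s \sin{\left(s \right)}}{2} + 4 s \cos{\left(s \right)} - 2 \sin{\left(s \right)} + \frac{5 \cos{\left(s \right)}}{2}] = 2 s^{2} \cos{\left(s \right)} + \frac{5 s \cos{\left(s \right)}}{2} + 2 \cos{\left(s \right)}, which equals f(s).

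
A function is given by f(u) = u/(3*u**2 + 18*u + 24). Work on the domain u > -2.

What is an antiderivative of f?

Factor the denominator (3*(u + 2)*(u + 4)) and decompose: f = 2/(3*(u + 4)) - 1/(3*(u + 2)); each piece integrates to a log, atan, or power term.
Check: d/du[-log(u + 2)/3 + 2*log(u + 4)/3] = u/(3*u**2 + 18*u + 24) = f(u).

An antiderivative is F(u) = -log(u + 2)/3 + 2*log(u + 4)/3.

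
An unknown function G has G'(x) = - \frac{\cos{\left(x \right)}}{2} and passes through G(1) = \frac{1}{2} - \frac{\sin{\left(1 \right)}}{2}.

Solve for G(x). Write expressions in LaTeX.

G(x) = \frac{1}{2} - \frac{\sin{\left(x \right)}}{2}

Since d/dx undoes antidifferentiation here, G(x) must give back the stated G'(x).
A general antiderivative is - \frac{\sin{\left(x \right)}}{2} + C.
The condition gives C = \frac{1}{2} - \frac{\sin{\left(1 \right)}}{2} - (- \frac{\sin{\left(1 \right)}}{2}) = \frac{1}{2}.
So G(x) = \frac{1}{2} - \frac{\sin{\left(x \right)}}{2}.
Check: d/dx[\frac{1}{2} - \frac{\sin{\left(x \right)}}{2}] = - \frac{\cos{\left(x \right)}}{2} = G'(x).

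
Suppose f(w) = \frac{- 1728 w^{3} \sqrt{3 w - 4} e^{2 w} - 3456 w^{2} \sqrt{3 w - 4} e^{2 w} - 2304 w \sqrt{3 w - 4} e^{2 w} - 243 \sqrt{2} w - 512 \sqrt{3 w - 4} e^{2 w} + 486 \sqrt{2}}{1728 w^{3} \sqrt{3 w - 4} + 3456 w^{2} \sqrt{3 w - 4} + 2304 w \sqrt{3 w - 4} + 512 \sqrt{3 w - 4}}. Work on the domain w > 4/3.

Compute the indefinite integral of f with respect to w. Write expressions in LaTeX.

F(w) = \frac{- 72 \sqrt{2} w^{2} e^{2 w} - 96 \sqrt{2} w e^{2 w} + 9 \sqrt{3 w - 4} - 32 \sqrt{2} e^{2 w}}{144 \sqrt{2} w^{2} + 192 \sqrt{2} w + 64 \sqrt{2}} + C

Recover f(w) by differentiating a candidate F(w); any mismatch rules it out.
Check: d/dw[\frac{- 72 \sqrt{2} w^{2} e^{2 w} - 96 \sqrt{2} w e^{2 w} + 9 \sqrt{3 w - 4} - 32 \sqrt{2} e^{2 w}}{144 \sqrt{2} w^{2} + 192 \sqrt{2} w + 64 \sqrt{2}}] = \frac{- 1728 w^{3} \sqrt{3 w - 4} e^{2 w} - 3456 w^{2} \sqrt{3 w - 4} e^{2 w} - 2304 w \sqrt{3 w - 4} e^{2 w} - 243 \sqrt{2} w - 512 \sqrt{3 w - 4} e^{2 w} + 486 \sqrt{2}}{1728 w^{3} \sqrt{3 w - 4} + 3456 w^{2} \sqrt{3 w - 4} + 2304 w \sqrt{3 w - 4} + 512 \sqrt{3 w - 4}} = f(w).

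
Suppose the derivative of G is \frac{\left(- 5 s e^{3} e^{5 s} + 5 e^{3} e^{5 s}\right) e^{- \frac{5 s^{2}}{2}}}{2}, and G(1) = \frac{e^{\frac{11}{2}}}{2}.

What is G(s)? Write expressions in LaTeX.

The substitution u = - \frac{5 s^{2}}{2} + 5 s + 3 works: G'(s) is exactly (dG/du)*(du/ds) for that inner function.
A general antiderivative is \frac{e^{- \frac{5 s^{2}}{2} + 5 s + 3}}{2} + C.
The condition gives C = \frac{e^{\frac{11}{2}}}{2} - (\frac{e^{\frac{11}{2}}}{2}) = 0.
So G(s) = \frac{e^{3} e^{5 s} e^{- \frac{5 s^{2}}{2}}}{2}.
Check: d/ds[\frac{e^{3} e^{5 s} e^{- \frac{5 s^{2}}{2}}}{2}] = \frac{\left(- 5 s e^{3} e^{5 s} + 5 e^{3} e^{5 s}\right) e^{- \frac{5 s^{2}}{2}}}{2} = G'(s).

G(s) = \frac{e^{3} e^{5 s} e^{- \frac{5 s^{2}}{2}}}{2}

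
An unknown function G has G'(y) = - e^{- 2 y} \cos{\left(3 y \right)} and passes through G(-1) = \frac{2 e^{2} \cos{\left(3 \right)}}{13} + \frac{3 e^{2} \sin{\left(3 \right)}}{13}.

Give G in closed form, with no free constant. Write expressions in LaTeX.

G(y) = \frac{\left(- 3 \sin{\left(3 y \right)} + 2 \cos{\left(3 y \right)}\right) e^{- 2 y}}{13}

Since d/dy undoes antidifferentiation here, G(y) must give back the stated G'(y).
A general antiderivative is - \frac{3 e^{- 2 y} \sin{\left(3 y \right)}}{13} + \frac{2 e^{- 2 y} \cos{\left(3 y \right)}}{13} + C.
The condition gives C = \frac{2 e^{2} \cos{\left(3 \right)}}{13} + \frac{3 e^{2} \sin{\left(3 \right)}}{13} - (\frac{2 e^{2} \cos{\left(3 \right)}}{13} + \frac{3 e^{2} \sin{\left(3 \right)}}{13}) = 0.
So G(y) = \frac{\left(- 3 \sin{\left(3 y \right)} + 2 \cos{\left(3 y \right)}\right) e^{- 2 y}}{13}.
Check: d/dy[\frac{\left(- 3 \sin{\left(3 y \right)} + 2 \cos{\left(3 y \right)}\right) e^{- 2 y}}{13}] = - e^{- 2 y} \cos{\left(3 y \right)} = G'(y).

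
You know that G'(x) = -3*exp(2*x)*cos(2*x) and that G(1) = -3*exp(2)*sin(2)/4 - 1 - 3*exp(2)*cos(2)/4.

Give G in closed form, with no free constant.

G(x) = -3*exp(2*x)*sin(2*x)/4 - 3*exp(2*x)*cos(2*x)/4 - 1

A first test for any G(x): its x-derivative must equal the given G'(x).
A general antiderivative is -3*exp(2*x)*sin(2*x)/4 - 3*exp(2*x)*cos(2*x)/4 + C.
The condition gives C = -3*exp(2)*sin(2)/4 - 1 - 3*exp(2)*cos(2)/4 - (-3*exp(2)*sin(2)/4 - 3*exp(2)*cos(2)/4) = -1.
So G(x) = -3*exp(2*x)*sin(2*x)/4 - 3*exp(2*x)*cos(2*x)/4 - 1.
Check: d/dx[-3*exp(2*x)*sin(2*x)/4 - 3*exp(2*x)*cos(2*x)/4 - 1] = -3*exp(2*x)*cos(2*x) = G'(x).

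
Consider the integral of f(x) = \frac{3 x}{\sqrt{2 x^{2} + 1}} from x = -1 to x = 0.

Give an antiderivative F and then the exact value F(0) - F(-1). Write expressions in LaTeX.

f matches the chain-rule pattern g'(h)*h' with inner function h(x) = 2 x^{2} + 1; substituting u = h(x) collapses the integral.
F(x) = \frac{3 \sqrt{2 x^{2} + 1}}{2} is an antiderivative of f.
Check: d/dx[\frac{3 \sqrt{2 x^{2} + 1}}{2}] = \frac{3 x}{\sqrt{2 x^{2} + 1}} = f(x).
F(0) = \frac{3}{2}; F(-1) = \frac{3 \sqrt{3}}{2}.
Integral = F(0) - F(-1) = \frac{3}{2} - \frac{3 \sqrt{3}}{2}.

Antiderivative: F(x) = \frac{3 \sqrt{2 x^{2} + 1}}{2}; value = \frac{3}{2} - \frac{3 \sqrt{3}}{2}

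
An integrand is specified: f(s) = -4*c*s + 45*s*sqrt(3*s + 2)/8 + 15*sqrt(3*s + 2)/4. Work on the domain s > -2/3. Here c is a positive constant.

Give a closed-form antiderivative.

Integrate term by term and add the pieces.
Check: d/ds[-2*c*s**2 + (3*s + 2)**(5/2)/4] = -4*c*s + 45*s*sqrt(3*s + 2)/8 + 15*sqrt(3*s + 2)/4 = f(s).

An antiderivative is F(s) = -2*c*s**2 + (3*s + 2)**(5/2)/4.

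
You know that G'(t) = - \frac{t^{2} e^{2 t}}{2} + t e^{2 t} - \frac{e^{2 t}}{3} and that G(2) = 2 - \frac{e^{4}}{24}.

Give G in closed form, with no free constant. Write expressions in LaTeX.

Recognize the product-rule pattern: G'(t) = u'v + uv' with u = - \frac{t^{2}}{4} + \frac{3 t}{4} - \frac{13}{24}, v = e^{2 t}, so integration by parts undoes it.
A general antiderivative is \frac{\left(- 6 t^{2} + 18 t - 13\right) e^{2 t}}{24} + C.
The condition gives C = 2 - \frac{e^{4}}{24} - (- \frac{e^{4}}{24}) = 2.
So G(t) = - \frac{6 t^{2} e^{2 t} - 18 t e^{2 t} + 13 e^{2 t} - 48}{24}.
Check: d/dt[- \frac{6 t^{2} e^{2 t} - 18 t e^{2 t} + 13 e^{2 t} - 48}{24}] = - \frac{t^{2} e^{2 t}}{2} + t e^{2 t} - \frac{e^{2 t}}{3} = G'(t).

G(t) = - \frac{6 t^{2} e^{2 t} - 18 t e^{2 t} + 13 e^{2 t} - 48}{24}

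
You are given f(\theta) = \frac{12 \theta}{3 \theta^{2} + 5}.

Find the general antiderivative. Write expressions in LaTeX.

F(\theta) = 2 \log{\left(\frac{3 \theta^{2}}{2} + \frac{5}{2} \right)} + C

f matches the chain-rule pattern g'(h)*h' with inner function h(\theta) = \frac{3 \theta^{2}}{2} + \frac{5}{2}; substituting u = h(\theta) collapses the integral.
Check: d/d\theta[2 \log{\left(\frac{3 \theta^{2}}{2} + \frac{5}{2} \right)}] = \frac{12 \theta}{3 \theta^{2} + 5} = f(\theta).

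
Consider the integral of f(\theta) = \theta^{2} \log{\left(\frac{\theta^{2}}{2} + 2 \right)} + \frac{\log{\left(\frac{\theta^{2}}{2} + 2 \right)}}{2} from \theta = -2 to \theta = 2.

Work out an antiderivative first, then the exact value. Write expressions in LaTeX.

Integrate term by term and add the pieces.
F(\theta) = - \frac{2 \theta^{3}}{9} + \frac{5 \theta}{3} + \left(\frac{\theta^{3}}{3} + \frac{\theta}{2}\right) \log{\left(\frac{\theta^{2}}{2} + 2 \right)} - \frac{10 \operatorname{atan}{\left(\frac{\theta}{2} \right)}}{3} is an antiderivative of f.
Check: d/d\theta[- \frac{2 \theta^{3}}{9} + \frac{5 \theta}{3} + \left(\frac{\theta^{3}}{3} + \frac{\theta}{2}\right) \log{\left(\frac{\theta^{2}}{2} + 2 \right)} - \frac{10 \operatorname{atan}{\left(\frac{\theta}{2} \right)}}{3}] = \theta^{2} \log{\left(\frac{\theta^{2}}{2} + 2 \right)} + \frac{\log{\left(\frac{\theta^{2}}{2} + 2 \right)}}{2} = f(\theta).
F(2) = - \frac{5 \pi}{6} + \frac{14}{9} + \frac{11 \log{\left(4 \right)}}{3}; F(-2) = - \frac{11 \log{\left(4 \right)}}{3} - \frac{14}{9} + \frac{5 \pi}{6}.
Integral = F(2) - F(-2) = - \frac{5 \pi}{3} + \frac{28}{9} + \frac{22 \log{\left(4 \right)}}{3}.

Antiderivative: F(\theta) = - \frac{2 \theta^{3}}{9} + \frac{5 \theta}{3} + \left(\frac{\theta^{3}}{3} + \frac{\theta}{2}\right) \log{\left(\frac{\theta^{2}}{2} + 2 \right)} - \frac{10 \operatorname{atan}{\left(\frac{\theta}{2} \right)}}{3}; value = - \frac{5 \pi}{3} + \frac{28}{9} + \frac{22 \log{\left(4 \right)}}{3}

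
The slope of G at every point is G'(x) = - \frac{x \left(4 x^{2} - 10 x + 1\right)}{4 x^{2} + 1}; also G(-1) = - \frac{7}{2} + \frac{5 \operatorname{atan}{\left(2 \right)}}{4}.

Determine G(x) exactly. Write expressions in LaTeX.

G(x) = - \frac{x^{2}}{2} + \frac{5 x}{2} - \frac{5 \operatorname{atan}{\left(2 x \right)}}{4} - \frac{1}{2}

Check a candidate G(x) by differentiating: d/dx[G] must match the given G'(x).
A general antiderivative is - \frac{x^{2}}{2} + \frac{5 x}{2} - \frac{5 \operatorname{atan}{\left(2 x \right)}}{4} - 1 + C.
The condition gives C = - \frac{7}{2} + \frac{5 \operatorname{atan}{\left(2 \right)}}{4} - (-4 + \frac{5 \operatorname{atan}{\left(2 \right)}}{4}) = \frac{1}{2}.
So G(x) = - \frac{x^{2}}{2} + \frac{5 x}{2} - \frac{5 \operatorname{atan}{\left(2 x \right)}}{4} - \frac{1}{2}.
Check: d/dx[- \frac{x^{2}}{2} + \frac{5 x}{2} - \frac{5 \operatorname{atan}{\left(2 x \right)}}{4} - \frac{1}{2}] = \frac{- 4 x^{3} + 10 x^{2} - x}{4 x^{2} + 1}, which equals G'(x).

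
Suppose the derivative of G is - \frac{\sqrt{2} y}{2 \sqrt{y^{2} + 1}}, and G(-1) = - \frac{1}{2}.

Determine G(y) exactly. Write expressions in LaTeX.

G(y) = \frac{- \sqrt{2} \sqrt{y^{2} + 1} + 1}{2}

G'(y) matches the chain-rule pattern g'(h)*h' with inner function h(y) = 2 y^{2} + 2; substituting u = h(y) collapses the integral.
A general antiderivative is - \frac{\sqrt{2 y^{2} + 2}}{2} + C.
The condition gives C = - \frac{1}{2} - (-1) = \frac{1}{2}.
So G(y) = \frac{- \sqrt{2} \sqrt{y^{2} + 1} + 1}{2}.
Check: d/dy[\frac{- \sqrt{2} \sqrt{y^{2} + 1} + 1}{2}] = - \frac{\sqrt{2} y}{2 \sqrt{y^{2} + 1}} = G'(y).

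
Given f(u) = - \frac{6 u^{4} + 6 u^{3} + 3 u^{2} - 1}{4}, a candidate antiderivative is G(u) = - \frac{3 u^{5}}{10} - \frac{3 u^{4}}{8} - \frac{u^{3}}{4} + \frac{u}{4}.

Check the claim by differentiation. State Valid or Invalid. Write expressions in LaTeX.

Valid - the claim checks out under differentiation.

d/du[G] = - \frac{3 u^{4}}{2} - \frac{3 u^{3}}{2} - \frac{3 u^{2}}{4} + \frac{1}{4}
This equals f(u) exactly, so the claim holds.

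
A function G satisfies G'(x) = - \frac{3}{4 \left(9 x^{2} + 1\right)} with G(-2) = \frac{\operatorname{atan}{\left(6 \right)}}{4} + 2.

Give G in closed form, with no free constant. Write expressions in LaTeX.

A first test for any G(x): its x-derivative must equal the given G'(x).
A general antiderivative is - \frac{\operatorname{atan}{\left(3 x \right)}}{4} + C.
The condition gives C = \frac{\operatorname{atan}{\left(6 \right)}}{4} + 2 - (\frac{\operatorname{atan}{\left(6 \right)}}{4}) = 2.
So G(x) = 2 - \frac{\operatorname{atan}{\left(3 x \right)}}{4}.
Check: d/dx[2 - \frac{\operatorname{atan}{\left(3 x \right)}}{4}] = - \frac{3}{36 x^{2} + 4}, which equals G'(x).

G(x) = 2 - \frac{\operatorname{atan}{\left(3 x \right)}}{4}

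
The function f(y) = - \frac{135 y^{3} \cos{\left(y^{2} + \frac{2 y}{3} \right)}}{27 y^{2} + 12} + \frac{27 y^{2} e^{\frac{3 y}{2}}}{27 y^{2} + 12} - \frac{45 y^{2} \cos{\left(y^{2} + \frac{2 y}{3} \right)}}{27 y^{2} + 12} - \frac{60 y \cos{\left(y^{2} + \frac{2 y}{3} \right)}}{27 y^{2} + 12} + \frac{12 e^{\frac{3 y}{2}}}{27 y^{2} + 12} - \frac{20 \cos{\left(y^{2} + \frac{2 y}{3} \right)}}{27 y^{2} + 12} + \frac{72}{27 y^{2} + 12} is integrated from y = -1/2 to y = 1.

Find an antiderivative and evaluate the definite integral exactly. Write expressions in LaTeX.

Antiderivative: F(y) = \frac{2 e^{\frac{3 y}{2}}}{3} - \frac{5 \sin{\left(y^{2} + \frac{2 y}{3} \right)}}{2} + 4 \operatorname{atan}{\left(\frac{3 y}{2} \right)}; value = - \frac{5 \sin{\left(\frac{5}{3} \right)}}{2} - \frac{2}{3 e^{\frac{3}{4}}} - \frac{5 \sin{\left(\frac{1}{12} \right)}}{2} + 4 \operatorname{atan}{\left(\frac{3}{4} \right)} + \frac{2 e^{\frac{3}{2}}}{3} + 4 \operatorname{atan}{\left(\frac{3}{2} \right)}

Integrate term by term and add the pieces.
F(y) = \frac{2 e^{\frac{3 y}{2}}}{3} - \frac{5 \sin{\left(y^{2} + \frac{2 y}{3} \right)}}{2} + 4 \operatorname{atan}{\left(\frac{3 y}{2} \right)} is an antiderivative of f.
Check: d/dy[\frac{2 e^{\frac{3 y}{2}}}{3} - \frac{5 \sin{\left(y^{2} + \frac{2 y}{3} \right)}}{2} + 4 \operatorname{atan}{\left(\frac{3 y}{2} \right)}] = \frac{- 135 y^{3} \cos{\left(y^{2} + \frac{2 y}{3} \right)} + 27 y^{2} e^{\frac{3 y}{2}} - 45 y^{2} \cos{\left(y^{2} + \frac{2 y}{3} \right)} - 60 y \cos{\left(y^{2} + \frac{2 y}{3} \right)} + 12 e^{\frac{3 y}{2}} - 20 \cos{\left(y^{2} + \frac{2 y}{3} \right)} + 72}{27 y^{2} + 12}, which equals f(y).
F(1) = - \frac{5 \sin{\left(\frac{5}{3} \right)}}{2} + \frac{2 e^{\frac{3}{2}}}{3} + 4 \operatorname{atan}{\left(\frac{3}{2} \right)}; F(-1/2) = - 4 \operatorname{atan}{\left(\frac{3}{4} \right)} + \frac{5 \sin{\left(\frac{1}{12} \right)}}{2} + \frac{2}{3 e^{\frac{3}{4}}}.
Integral = F(1) - F(-1/2) = - \frac{5 \sin{\left(\frac{5}{3} \right)}}{2} - \frac{2}{3 e^{\frac{3}{4}}} - \frac{5 \sin{\left(\frac{1}{12} \right)}}{2} + 4 \operatorname{atan}{\left(\frac{3}{4} \right)} + \frac{2 e^{\frac{3}{2}}}{3} + 4 \operatorname{atan}{\left(\frac{3}{2} \right)}.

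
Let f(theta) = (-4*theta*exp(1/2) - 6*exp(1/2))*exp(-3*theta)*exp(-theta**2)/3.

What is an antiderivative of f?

f matches the chain-rule pattern g'(h)*h' with inner function h(theta) = -theta**2 - 3*theta + 1/2; substituting u = h(theta) collapses the integral.
Check: d/dtheta[2*exp(-theta**2 - 3*theta + 1/2)/3] = (-4*theta - 6)*exp(1/2)*exp(-3*theta)*exp(-theta**2)/3, which equals f(theta).

An antiderivative is F(theta) = 2*exp(-theta**2 - 3*theta + 1/2)/3.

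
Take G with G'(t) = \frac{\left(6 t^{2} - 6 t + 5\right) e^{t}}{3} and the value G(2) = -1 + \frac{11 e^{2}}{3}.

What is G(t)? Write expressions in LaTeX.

G(t) = \frac{\left(6 t^{2} - 18 t + 23\right) e^{t} - 3}{3}

G'(t) has the shape u'v + uv' for u = 2 t^{2} - 6 t + \frac{23}{3} and v = e^{t} — it is the derivative of the product u*v.
A general antiderivative is \frac{\left(6 t^{2} - 18 t + 23\right) e^{t}}{3} + C.
The condition gives C = -1 + \frac{11 e^{2}}{3} - (\frac{11 e^{2}}{3}) = -1.
So G(t) = \frac{\left(6 t^{2} - 18 t + 23\right) e^{t} - 3}{3}.
Check: d/dt[\frac{\left(6 t^{2} - 18 t + 23\right) e^{t} - 3}{3}] = 2 t^{2} e^{t} - 2 t e^{t} + \frac{5 e^{t}}{3}, which equals G'(t).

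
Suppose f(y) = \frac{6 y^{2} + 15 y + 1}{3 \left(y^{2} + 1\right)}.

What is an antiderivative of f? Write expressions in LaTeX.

For F(y) to be correct the identity F'(y) - f(y) = 0 must hold.
Check: d/dy[2 y + \frac{5 \log{\left(y^{2} + 1 \right)}}{2} - \frac{5 \operatorname{atan}{\left(y \right)}}{3}] = \frac{6 y^{2} + 15 y + 1}{3 y^{2} + 3}, which equals f(y).

An antiderivative is F(y) = 2 y + \frac{5 \log{\left(y^{2} + 1 \right)}}{2} - \frac{5 \operatorname{atan}{\left(y \right)}}{3}.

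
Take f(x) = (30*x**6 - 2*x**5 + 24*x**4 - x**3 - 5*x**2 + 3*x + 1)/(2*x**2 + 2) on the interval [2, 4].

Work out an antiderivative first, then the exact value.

Antiderivative: F(x) = 3*x**5 - x**4/4 - x**3 + x**2/4 + x/2 + log(x**2 + 1)/2; value = -log(5/2)/2 + log(17/2)/2 + 2864

Since d/dx undoes antidifferentiation here, F'(x) = f(x) is required of F(x).
F(x) = 3*x**5 - x**4/4 - x**3 + x**2/4 + x/2 + log(x**2 + 1)/2 is an antiderivative of f.
Check: d/dx[3*x**5 - x**4/4 - x**3 + x**2/4 + x/2 + log(x**2 + 1)/2] = (30*x**6 - 2*x**5 + 24*x**4 - x**3 - 5*x**2 + 3*x + 1)/(2*x**2 + 2) = f(x).
F(4) = log(17)/2 + 2950; F(2) = log(5)/2 + 86.
Integral = F(4) - F(2) = -log(5/2)/2 + log(17/2)/2 + 2864.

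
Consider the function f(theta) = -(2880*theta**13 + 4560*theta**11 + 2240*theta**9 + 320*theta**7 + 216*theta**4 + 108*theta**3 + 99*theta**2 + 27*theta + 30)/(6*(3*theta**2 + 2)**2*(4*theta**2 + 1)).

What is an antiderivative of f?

Recover f(theta) by differentiating a candidate F(theta); any mismatch rules it out.
Check: d/dtheta[-5*theta**8/3 + theta/(2*theta**2 + 4/3) - atan(2*theta) + 1/(4*theta**2 + 8/3)] = (-2880*theta**13 - 4560*theta**11 - 2240*theta**9 - 320*theta**7 - 216*theta**4 - 108*theta**3 - 99*theta**2 - 27*theta - 30)/(216*theta**6 + 342*theta**4 + 168*theta**2 + 24), which equals f(theta).

An antiderivative is F(theta) = -5*theta**8/3 + theta/(2*theta**2 + 4/3) - atan(2*theta) + 1/(4*theta**2 + 8/3).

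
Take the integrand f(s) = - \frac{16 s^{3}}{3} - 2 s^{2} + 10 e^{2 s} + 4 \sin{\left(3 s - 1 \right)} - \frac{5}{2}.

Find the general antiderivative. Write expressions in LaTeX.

F(s) = - \frac{4 s^{4}}{3} - \frac{2 s^{3}}{3} - \frac{5 s}{2} + 5 e^{2 s} - \frac{4 \cos{\left(3 s - 1 \right)}}{3} + C

The integrand splits into summands that can be handled one at a time.
Check: d/ds[- \frac{4 s^{4}}{3} - \frac{2 s^{3}}{3} - \frac{5 s}{2} + 5 e^{2 s} - \frac{4 \cos{\left(3 s - 1 \right)}}{3}] = - \frac{16 s^{3}}{3} - 2 s^{2} + 10 e^{2 s} + 4 \sin{\left(3 s - 1 \right)} - \frac{5}{2} = f(s).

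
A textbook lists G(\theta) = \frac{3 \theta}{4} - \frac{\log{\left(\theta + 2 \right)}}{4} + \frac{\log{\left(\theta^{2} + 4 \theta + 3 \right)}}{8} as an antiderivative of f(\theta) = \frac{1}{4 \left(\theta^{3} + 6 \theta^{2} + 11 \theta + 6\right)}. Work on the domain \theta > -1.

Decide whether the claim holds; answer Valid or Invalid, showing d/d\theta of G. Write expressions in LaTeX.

Invalid: d/d\theta[G] - f = \frac{3}{4}, which is not 0.

d/d\theta[G] = \frac{3 \theta^{3} + 18 \theta^{2} + 33 \theta + 19}{4 \theta^{3} + 24 \theta^{2} + 44 \theta + 24}
d/d\theta[G] - f(\theta) = \frac{3}{4} != 0.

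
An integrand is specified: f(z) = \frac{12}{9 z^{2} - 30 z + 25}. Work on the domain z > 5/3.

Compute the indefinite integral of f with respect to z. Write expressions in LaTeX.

Check any antiderivative F(z) by computing F'(z) and comparing it with f(z).
Check: d/dz[- \frac{4}{3 z - 5}] = \frac{12}{9 z^{2} - 30 z + 25} = f(z).

F(z) = - \frac{4}{3 z - 5} + C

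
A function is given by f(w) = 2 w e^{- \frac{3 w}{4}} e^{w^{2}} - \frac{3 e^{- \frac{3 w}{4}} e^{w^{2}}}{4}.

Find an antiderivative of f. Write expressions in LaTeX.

An antiderivative is F(w) = e^{w^{2} - \frac{3 w}{4}}.

The substitution u = w^{2} - \frac{3 w}{4} works: f is exactly (dF/du)*(du/dw) for that inner function.
Check: d/dw[e^{w^{2} - \frac{3 w}{4}}] = 2 w e^{- \frac{3 w}{4}} e^{w^{2}} - \frac{3 e^{- \frac{3 w}{4}} e^{w^{2}}}{4} = f(w).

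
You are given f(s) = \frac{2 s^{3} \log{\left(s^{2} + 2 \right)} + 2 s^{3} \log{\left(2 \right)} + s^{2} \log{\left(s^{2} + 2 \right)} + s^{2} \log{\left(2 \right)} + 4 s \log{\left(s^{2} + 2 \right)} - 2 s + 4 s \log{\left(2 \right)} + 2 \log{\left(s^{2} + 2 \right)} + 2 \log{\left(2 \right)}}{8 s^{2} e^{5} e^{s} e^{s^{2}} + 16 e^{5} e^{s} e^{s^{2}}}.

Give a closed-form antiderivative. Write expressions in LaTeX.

An antiderivative is F(s) = - \frac{e^{- s^{2} - s - 5} \log{\left(2 s^{2} + 4 \right)}}{8}.

f has the shape u'v + uv' for u = - \frac{e^{- s^{2} - s - 5}}{8} and v = \log{\left(2 s^{2} + 4 \right)} — it is the derivative of the product u*v.
Check: d/ds[- \frac{e^{- s^{2} - s - 5} \log{\left(2 s^{2} + 4 \right)}}{8}] = \frac{2 s^{3} \log{\left(s^{2} + 2 \right)} + 2 s^{3} \log{\left(2 \right)} + s^{2} \log{\left(s^{2} + 2 \right)} + s^{2} \log{\left(2 \right)} + 4 s \log{\left(s^{2} + 2 \right)} - 2 s + 4 s \log{\left(2 \right)} + 2 \log{\left(s^{2} + 2 \right)} + 2 \log{\left(2 \right)}}{8 s^{2} e^{5} e^{s} e^{s^{2}} + 16 e^{5} e^{s} e^{s^{2}}} = f(s).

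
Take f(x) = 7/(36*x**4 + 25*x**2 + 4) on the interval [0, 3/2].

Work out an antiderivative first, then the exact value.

Antiderivative: F(x) = (-3*atan(3*x/2) + 4*atan(2*x))/2; value = -3*atan(9/4)/2 + 2*atan(3)

For F(x) to be correct the identity F'(x) - f(x) = 0 must hold.
F(x) = (-3*atan(3*x/2) + 4*atan(2*x))/2 is an antiderivative of f.
Check: d/dx[(-3*atan(3*x/2) + 4*atan(2*x))/2] = 7/(36*x**4 + 25*x**2 + 4) = f(x).
F(3/2) = -3*atan(9/4)/2 + 2*atan(3); F(0) = 0.
Integral = F(3/2) - F(0) = -3*atan(9/4)/2 + 2*atan(3).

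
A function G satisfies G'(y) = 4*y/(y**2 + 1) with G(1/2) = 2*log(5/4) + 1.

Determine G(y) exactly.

G(y) = 2*log(y**2 + 1) + 1

G'(y) matches the chain-rule pattern g'(h)*h' with inner function h(y) = y**2 + 1; substituting u = h(y) collapses the integral.
A general antiderivative is 2*log(y**2 + 1) + C.
The condition gives C = 2*log(5/4) + 1 - (2*log(5/4)) = 1.
So G(y) = 2*log(y**2 + 1) + 1.
Check: d/dy[2*log(y**2 + 1) + 1] = 4*y/(y**2 + 1) = G'(y).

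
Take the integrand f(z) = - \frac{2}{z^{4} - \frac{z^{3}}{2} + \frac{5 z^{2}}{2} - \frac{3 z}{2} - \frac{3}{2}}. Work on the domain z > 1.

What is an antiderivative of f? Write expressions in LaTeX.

Factor the denominator (\left(z - 1\right) \left(2 z + 1\right) \left(z^{2} + 3\right)) and decompose: f = - \frac{z - 7}{13 \left(z^{2} + 3\right)} + \frac{32}{39 \left(2 z + 1\right)} - \frac{1}{3 \left(z - 1\right)}; each piece integrates to a log, atan, or power term.
Check: d/dz[- \frac{\log{\left(z - 1 \right)}}{3} + \frac{16 \log{\left(z + \frac{1}{2} \right)}}{39} - \frac{\log{\left(z^{2} + 3 \right)}}{26} + \frac{7 \sqrt{3} \operatorname{atan}{\left(\frac{\sqrt{3} z}{3} \right)}}{39}] = - \frac{4}{2 z^{4} - z^{3} + 5 z^{2} - 3 z - 3}, which equals f(z).

An antiderivative is F(z) = - \frac{\log{\left(z - 1 \right)}}{3} + \frac{16 \log{\left(z + \frac{1}{2} \right)}}{39} - \frac{\log{\left(z^{2} + 3 \right)}}{26} + \frac{7 \sqrt{3} \operatorname{atan}{\left(\frac{\sqrt{3} z}{3} \right)}}{39}.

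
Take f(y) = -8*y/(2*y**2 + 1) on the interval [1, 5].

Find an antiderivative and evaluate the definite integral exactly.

f matches the chain-rule pattern g'(h)*h' with inner function h(y) = 2*y**2 + 1; substituting u = h(y) collapses the integral.
F(y) = -2*log(2*y**2 + 1) is an antiderivative of f.
Check: d/dy[-2*log(2*y**2 + 1)] = -8*y/(2*y**2 + 1) = f(y).
F(5) = -2*log(51); F(1) = -2*log(3).
Integral = F(5) - F(1) = -2*log(51) + 2*log(3).

Antiderivative: F(y) = -2*log(2*y**2 + 1); value = -2*log(51) + 2*log(3)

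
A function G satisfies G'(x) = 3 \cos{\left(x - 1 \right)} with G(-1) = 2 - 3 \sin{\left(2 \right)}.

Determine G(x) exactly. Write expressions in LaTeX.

A candidate passes only if d/dx[G] lands on the given G'(x) exactly.
A general antiderivative is 3 \sin{\left(x - 1 \right)} + C.
The condition gives C = 2 - 3 \sin{\left(2 \right)} - (- 3 \sin{\left(2 \right)}) = 2.
So G(x) = 3 \sin{\left(x - 1 \right)} + 2.
Check: d/dx[3 \sin{\left(x - 1 \right)} + 2] = 3 \cos{\left(x - 1 \right)} = G'(x).

G(x) = 3 \sin{\left(x - 1 \right)} + 2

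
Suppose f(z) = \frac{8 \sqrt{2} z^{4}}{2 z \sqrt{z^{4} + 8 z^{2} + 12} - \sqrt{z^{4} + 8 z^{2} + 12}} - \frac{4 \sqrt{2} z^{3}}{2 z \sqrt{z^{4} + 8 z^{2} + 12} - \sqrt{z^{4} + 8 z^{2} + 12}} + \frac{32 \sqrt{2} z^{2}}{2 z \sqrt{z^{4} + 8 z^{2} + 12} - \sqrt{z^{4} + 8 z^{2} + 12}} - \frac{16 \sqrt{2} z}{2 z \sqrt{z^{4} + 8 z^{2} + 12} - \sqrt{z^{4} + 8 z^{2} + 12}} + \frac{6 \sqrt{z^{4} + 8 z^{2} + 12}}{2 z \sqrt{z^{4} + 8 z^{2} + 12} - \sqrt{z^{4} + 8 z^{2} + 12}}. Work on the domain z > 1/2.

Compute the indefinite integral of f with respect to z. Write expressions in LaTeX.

F(z) = 4 \sqrt{\frac{z^{4}}{2} + 4 z^{2} + 6} + 3 \log{\left(4 z - 2 \right)} + C

The integrand splits into summands that can be handled one at a time.
Check: d/dz[4 \sqrt{\frac{z^{4}}{2} + 4 z^{2} + 6} + 3 \log{\left(4 z - 2 \right)}] = \frac{8 \sqrt{2} z^{4} - 4 \sqrt{2} z^{3} + 32 \sqrt{2} z^{2} - 16 \sqrt{2} z + 6 \sqrt{z^{4} + 8 z^{2} + 12}}{2 z \sqrt{z^{4} + 8 z^{2} + 12} - \sqrt{z^{4} + 8 z^{2} + 12}}, which equals f(z).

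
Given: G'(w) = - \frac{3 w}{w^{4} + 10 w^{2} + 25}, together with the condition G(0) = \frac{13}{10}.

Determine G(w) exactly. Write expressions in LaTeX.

G(w) = \frac{2 w^{2} + 13}{2 \left(w^{2} + 5\right)}

The substitution u = \frac{w^{2}}{2} + \frac{5}{2} works: G'(w) is exactly (dG/du)*(du/dw) for that inner function.
A general antiderivative is \frac{3}{4 \left(\frac{w^{2}}{2} + \frac{5}{2}\right)} + C.
The condition gives C = \frac{13}{10} - (\frac{3}{10}) = 1.
So G(w) = \frac{2 w^{2} + 13}{2 \left(w^{2} + 5\right)}.
Check: d/dw[\frac{2 w^{2} + 13}{2 \left(w^{2} + 5\right)}] = - \frac{3 w}{w^{4} + 10 w^{2} + 25} = G'(w).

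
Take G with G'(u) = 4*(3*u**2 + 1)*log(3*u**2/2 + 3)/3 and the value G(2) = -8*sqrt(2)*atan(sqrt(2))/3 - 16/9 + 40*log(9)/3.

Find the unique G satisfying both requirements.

G(u) = 4*(3*u**3*log(3*u**2/2 + 3) - 2*u**3 + 3*u*log(3*u**2/2 + 3) + 6*u - 6*sqrt(2)*atan(sqrt(2)*u/2))/9

Check a candidate G(u) by differentiating: d/du[G] must match the given G'(u).
A general antiderivative is -8*u**3/9 + 8*u/3 + (4*u**3/3 + 4*u/3)*log(3*u**2/2 + 3) - 8*sqrt(2)*atan(sqrt(2)*u/2)/3 + C.
The condition gives C = -8*sqrt(2)*atan(sqrt(2))/3 - 16/9 + 40*log(9)/3 - (-8*sqrt(2)*atan(sqrt(2))/3 - 16/9 + 40*log(9)/3) = 0.
So G(u) = 4*(3*u**3*log(3*u**2/2 + 3) - 2*u**3 + 3*u*log(3*u**2/2 + 3) + 6*u - 6*sqrt(2)*atan(sqrt(2)*u/2))/9.
Check: d/du[4*(3*u**3*log(3*u**2/2 + 3) - 2*u**3 + 3*u*log(3*u**2/2 + 3) + 6*u - 6*sqrt(2)*atan(sqrt(2)*u/2))/9] = 4*u**2*log(u**2/2 + 1) + 4*u**2*log(3) + 4*log(u**2/2 + 1)/3 + 4*log(3)/3, which equals G'(u).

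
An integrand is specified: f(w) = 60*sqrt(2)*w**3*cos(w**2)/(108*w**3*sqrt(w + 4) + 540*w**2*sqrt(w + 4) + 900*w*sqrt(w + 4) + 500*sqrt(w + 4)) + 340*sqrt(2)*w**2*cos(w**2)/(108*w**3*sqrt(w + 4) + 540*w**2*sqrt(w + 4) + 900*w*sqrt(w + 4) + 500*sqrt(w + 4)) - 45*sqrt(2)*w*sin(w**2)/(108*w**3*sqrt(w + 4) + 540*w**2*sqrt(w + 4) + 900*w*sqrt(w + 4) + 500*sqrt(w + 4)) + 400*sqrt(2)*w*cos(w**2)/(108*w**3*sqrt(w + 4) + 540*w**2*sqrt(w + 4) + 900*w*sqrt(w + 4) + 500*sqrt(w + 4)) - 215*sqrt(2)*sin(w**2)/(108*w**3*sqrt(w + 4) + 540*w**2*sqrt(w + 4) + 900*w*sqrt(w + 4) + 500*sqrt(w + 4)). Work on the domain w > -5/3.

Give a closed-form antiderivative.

The integrand splits into summands that can be handled one at a time.
Check: d/dw[5*sqrt(w + 4)*sin(w**2)/(9*sqrt(2)*w**2 + 30*sqrt(2)*w + 25*sqrt(2))] = (60*sqrt(2)*w**3*cos(w**2) + 340*sqrt(2)*w**2*cos(w**2) - 45*sqrt(2)*w*sin(w**2) + 400*sqrt(2)*w*cos(w**2) - 215*sqrt(2)*sin(w**2))/(108*w**3*sqrt(w + 4) + 540*w**2*sqrt(w + 4) + 900*w*sqrt(w + 4) + 500*sqrt(w + 4)), which equals f(w).

An antiderivative is F(w) = 5*sqrt(w + 4)*sin(w**2)/(9*sqrt(2)*w**2 + 30*sqrt(2)*w + 25*sqrt(2)).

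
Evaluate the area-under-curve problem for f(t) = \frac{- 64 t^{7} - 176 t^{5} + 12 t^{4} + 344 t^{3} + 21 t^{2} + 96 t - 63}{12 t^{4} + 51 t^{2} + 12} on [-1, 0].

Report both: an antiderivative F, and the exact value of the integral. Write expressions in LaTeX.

Antiderivative: F(t) = - \frac{4 t^{4}}{3} + 4 t^{2} + t - \frac{\operatorname{atan}{\left(\frac{t}{2} \right)}}{2} - 3 \operatorname{atan}{\left(2 t \right)}; value = - 3 \operatorname{atan}{\left(2 \right)} - \frac{5}{3} - \frac{\operatorname{atan}{\left(\frac{1}{2} \right)}}{2}

For F(t) to be correct the identity F'(t) - f(t) = 0 must hold.
F(t) = - \frac{4 t^{4}}{3} + 4 t^{2} + t - \frac{\operatorname{atan}{\left(\frac{t}{2} \right)}}{2} - 3 \operatorname{atan}{\left(2 t \right)} is an antiderivative of f.
Check: d/dt[- \frac{4 t^{4}}{3} + 4 t^{2} + t - \frac{\operatorname{atan}{\left(\frac{t}{2} \right)}}{2} - 3 \operatorname{atan}{\left(2 t \right)}] = \frac{- 64 t^{7} - 176 t^{5} + 12 t^{4} + 344 t^{3} + 21 t^{2} + 96 t - 63}{12 t^{4} + 51 t^{2} + 12} = f(t).
F(0) = 0; F(-1) = \frac{\operatorname{atan}{\left(\frac{1}{2} \right)}}{2} + \frac{5}{3} + 3 \operatorname{atan}{\left(2 \right)}.
Integral = F(0) - F(-1) = - 3 \operatorname{atan}{\left(2 \right)} - \frac{5}{3} - \frac{\operatorname{atan}{\left(\frac{1}{2} \right)}}{2}.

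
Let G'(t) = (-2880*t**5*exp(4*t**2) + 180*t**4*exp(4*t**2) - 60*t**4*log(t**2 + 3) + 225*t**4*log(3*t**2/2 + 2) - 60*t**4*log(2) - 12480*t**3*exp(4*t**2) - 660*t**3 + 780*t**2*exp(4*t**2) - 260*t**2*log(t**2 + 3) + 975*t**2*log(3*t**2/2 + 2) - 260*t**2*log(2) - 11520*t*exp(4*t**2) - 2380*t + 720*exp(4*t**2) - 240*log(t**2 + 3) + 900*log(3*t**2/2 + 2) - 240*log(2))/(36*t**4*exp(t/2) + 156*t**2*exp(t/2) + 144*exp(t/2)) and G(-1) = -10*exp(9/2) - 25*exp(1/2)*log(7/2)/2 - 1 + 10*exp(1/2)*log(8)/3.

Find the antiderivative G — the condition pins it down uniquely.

G(t) = -1 - 10*exp(-t/2)*exp(4*t**2) - 25*exp(-t/2)*log(3*t**2/2 + 2)/2 + 10*exp(-t/2)*log(2*t**2 + 6)/3

G'(t) has the shape u'v + uv' for u = -10*exp(4*t**2) - 25*log(3*t**2/2 + 2)/2 + 10*log(2*t**2 + 6)/3 and v = exp(-t/2) — it is the derivative of the product u*v.
A general antiderivative is -5*(2*exp(4*t**2) + 5*log(3*t**2/2 + 2)/2 - 2*log(2*t**2 + 6)/3)*exp(-t/2) + C.
The condition gives C = -10*exp(9/2) - 25*exp(1/2)*log(7/2)/2 - 1 + 10*exp(1/2)*log(8)/3 - (-10*exp(9/2) - 25*exp(1/2)*log(7/2)/2 + 10*exp(1/2)*log(8)/3) = -1.
So G(t) = -1 - 10*exp(-t/2)*exp(4*t**2) - 25*exp(-t/2)*log(3*t**2/2 + 2)/2 + 10*exp(-t/2)*log(2*t**2 + 6)/3.
Check: d/dt[-1 - 10*exp(-t/2)*exp(4*t**2) - 25*exp(-t/2)*log(3*t**2/2 + 2)/2 + 10*exp(-t/2)*log(2*t**2 + 6)/3] = (-2880*t**5*exp(4*t**2) + 180*t**4*exp(4*t**2) - 60*t**4*log(t**2 + 3) + 225*t**4*log(3*t**2/2 + 2) - 60*t**4*log(2) - 12480*t**3*exp(4*t**2) - 660*t**3 + 780*t**2*exp(4*t**2) - 260*t**2*log(t**2 + 3) + 975*t**2*log(3*t**2/2 + 2) - 260*t**2*log(2) - 11520*t*exp(4*t**2) - 2380*t + 720*exp(4*t**2) - 240*log(t**2 + 3) + 900*log(3*t**2/2 + 2) - 240*log(2))/(36*t**4*exp(t/2) + 156*t**2*exp(t/2) + 144*exp(t/2)) = G'(t).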